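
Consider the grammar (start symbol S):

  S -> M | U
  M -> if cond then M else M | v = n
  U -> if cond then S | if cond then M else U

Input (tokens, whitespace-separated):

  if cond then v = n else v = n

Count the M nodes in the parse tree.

3

[S [M if cond then [M v = n] else [M v = n]]]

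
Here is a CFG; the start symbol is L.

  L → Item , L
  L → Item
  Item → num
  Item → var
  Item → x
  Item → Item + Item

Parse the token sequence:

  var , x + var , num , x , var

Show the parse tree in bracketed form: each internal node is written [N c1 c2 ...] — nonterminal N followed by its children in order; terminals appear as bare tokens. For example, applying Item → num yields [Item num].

[L [Item var] , [L [Item [Item x] + [Item var]] , [L [Item num] , [L [Item x] , [L [Item var]]]]]]

L
Item , L
var , L
var , Item , L
var , Item + Item , L
var , x + Item , L
var , x + var , L
var , x + var , Item , L
var , x + var , num , L
var , x + var , num , Item , L
var , x + var , num , x , L
var , x + var , num , x , Item
var , x + var , num , x , var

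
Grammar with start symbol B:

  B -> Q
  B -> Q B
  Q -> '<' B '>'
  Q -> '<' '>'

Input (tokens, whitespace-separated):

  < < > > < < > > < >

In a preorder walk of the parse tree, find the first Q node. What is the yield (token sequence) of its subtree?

[B [Q < [B [Q < >]] >] [B [Q < [B [Q < >]] >] [B [Q < >]]]]

< < > >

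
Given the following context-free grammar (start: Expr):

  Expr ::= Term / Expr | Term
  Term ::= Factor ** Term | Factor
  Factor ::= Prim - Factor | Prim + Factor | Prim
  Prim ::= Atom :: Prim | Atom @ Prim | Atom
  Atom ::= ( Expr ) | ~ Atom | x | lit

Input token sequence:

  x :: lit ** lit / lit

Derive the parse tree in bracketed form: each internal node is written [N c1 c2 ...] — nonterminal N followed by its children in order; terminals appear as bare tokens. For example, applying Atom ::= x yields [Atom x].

[Expr [Term [Factor [Prim [Atom x] :: [Prim [Atom lit]]]] ** [Term [Factor [Prim [Atom lit]]]]] / [Expr [Term [Factor [Prim [Atom lit]]]]]]

Expr
Term / Expr
Factor ** Term / Expr
Prim ** Term / Expr
Atom :: Prim ** Term / Expr
x :: Prim ** Term / Expr
x :: Atom ** Term / Expr
x :: lit ** Term / Expr
x :: lit ** Factor / Expr
x :: lit ** Prim / Expr
x :: lit ** Atom / Expr
x :: lit ** lit / Expr
x :: lit ** lit / Term
x :: lit ** lit / Factor
x :: lit ** lit / Prim
x :: lit ** lit / Atom
x :: lit ** lit / lit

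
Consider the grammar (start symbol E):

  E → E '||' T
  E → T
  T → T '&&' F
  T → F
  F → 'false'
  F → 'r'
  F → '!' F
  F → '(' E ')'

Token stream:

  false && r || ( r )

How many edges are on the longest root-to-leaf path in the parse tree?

6

[E [E [T [T [F false]] && [F r]]] || [T [F ( [E [T [F r]]] )]]]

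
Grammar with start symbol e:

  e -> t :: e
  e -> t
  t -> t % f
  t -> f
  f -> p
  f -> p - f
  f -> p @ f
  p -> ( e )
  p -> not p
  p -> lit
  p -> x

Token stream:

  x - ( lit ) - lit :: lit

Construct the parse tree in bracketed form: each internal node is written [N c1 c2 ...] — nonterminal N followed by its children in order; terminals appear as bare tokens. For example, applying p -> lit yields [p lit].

[e [t [f [p x] - [f [p ( [e [t [f [p lit]]]] )] - [f [p lit]]]]] :: [e [t [f [p lit]]]]]

e
t :: e
f :: e
p - f :: e
x - f :: e
x - p - f :: e
x - ( e ) - f :: e
x - ( t ) - f :: e
x - ( f ) - f :: e
x - ( p ) - f :: e
x - ( lit ) - f :: e
x - ( lit ) - p :: e
x - ( lit ) - lit :: e
x - ( lit ) - lit :: t
x - ( lit ) - lit :: f
x - ( lit ) - lit :: p
x - ( lit ) - lit :: lit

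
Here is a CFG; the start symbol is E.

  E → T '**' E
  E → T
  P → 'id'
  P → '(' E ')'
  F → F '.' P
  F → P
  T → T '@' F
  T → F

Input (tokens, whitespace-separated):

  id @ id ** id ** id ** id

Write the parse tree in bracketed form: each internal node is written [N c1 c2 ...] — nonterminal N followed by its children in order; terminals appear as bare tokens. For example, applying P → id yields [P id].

E
T ** E
T @ F ** E
F @ F ** E
P @ F ** E
id @ F ** E
id @ P ** E
id @ id ** E
id @ id ** T ** E
id @ id ** F ** E
id @ id ** P ** E
id @ id ** id ** E
id @ id ** id ** T ** E
id @ id ** id ** F ** E
id @ id ** id ** P ** E
id @ id ** id ** id ** E
id @ id ** id ** id ** T
id @ id ** id ** id ** F
id @ id ** id ** id ** P
id @ id ** id ** id ** id

[E [T [T [F [P id]]] @ [F [P id]]] ** [E [T [F [P id]]] ** [E [T [F [P id]]] ** [E [T [F [P id]]]]]]]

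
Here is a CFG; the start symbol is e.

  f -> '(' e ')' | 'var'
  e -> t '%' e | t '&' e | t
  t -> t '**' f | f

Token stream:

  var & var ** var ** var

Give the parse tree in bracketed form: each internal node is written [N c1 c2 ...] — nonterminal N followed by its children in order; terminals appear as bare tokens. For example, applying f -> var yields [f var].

[e [t [f var]] & [e [t [t [t [f var]] ** [f var]] ** [f var]]]]

e
t & e
f & e
var & e
var & t
var & t ** f
var & t ** f ** f
var & f ** f ** f
var & var ** f ** f
var & var ** var ** f
var & var ** var ** var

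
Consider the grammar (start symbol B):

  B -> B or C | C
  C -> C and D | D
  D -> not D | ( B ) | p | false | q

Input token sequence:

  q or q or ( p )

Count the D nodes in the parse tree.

4

[B [B [B [C [D q]]] or [C [D q]]] or [C [D ( [B [C [D p]]] )]]]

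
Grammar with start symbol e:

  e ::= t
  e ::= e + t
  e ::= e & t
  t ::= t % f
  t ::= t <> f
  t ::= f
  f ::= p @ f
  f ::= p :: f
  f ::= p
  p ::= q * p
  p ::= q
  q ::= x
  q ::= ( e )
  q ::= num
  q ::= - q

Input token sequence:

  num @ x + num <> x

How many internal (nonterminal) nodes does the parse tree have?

17

[e [e [t [f [p [q num]] @ [f [p [q x]]]]]] + [t [t [f [p [q num]]]] <> [f [p [q x]]]]]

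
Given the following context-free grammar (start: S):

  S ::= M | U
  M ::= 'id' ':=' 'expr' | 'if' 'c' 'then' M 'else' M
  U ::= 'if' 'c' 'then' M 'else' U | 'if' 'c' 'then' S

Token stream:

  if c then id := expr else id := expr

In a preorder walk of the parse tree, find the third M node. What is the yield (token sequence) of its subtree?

id := expr

[S [M if c then [M id := expr] else [M id := expr]]]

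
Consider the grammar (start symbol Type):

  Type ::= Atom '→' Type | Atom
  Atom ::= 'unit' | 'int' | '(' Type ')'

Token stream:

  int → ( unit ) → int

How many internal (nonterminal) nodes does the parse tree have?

[Type [Atom int] → [Type [Atom ( [Type [Atom unit]] )] → [Type [Atom int]]]]

8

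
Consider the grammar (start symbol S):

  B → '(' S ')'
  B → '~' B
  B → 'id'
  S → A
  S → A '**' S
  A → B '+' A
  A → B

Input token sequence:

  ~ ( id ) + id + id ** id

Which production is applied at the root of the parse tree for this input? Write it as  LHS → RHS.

[S [A [B ~ [B ( [S [A [B id]]] )]] + [A [B id] + [A [B id]]]] ** [S [A [B id]]]]

S → A '**' S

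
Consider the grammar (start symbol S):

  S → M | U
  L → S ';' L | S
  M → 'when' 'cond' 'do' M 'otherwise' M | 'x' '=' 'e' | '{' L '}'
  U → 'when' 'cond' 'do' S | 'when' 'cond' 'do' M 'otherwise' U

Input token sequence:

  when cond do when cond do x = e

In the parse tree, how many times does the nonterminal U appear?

[S [U when cond do [S [U when cond do [S [M x = e]]]]]]

2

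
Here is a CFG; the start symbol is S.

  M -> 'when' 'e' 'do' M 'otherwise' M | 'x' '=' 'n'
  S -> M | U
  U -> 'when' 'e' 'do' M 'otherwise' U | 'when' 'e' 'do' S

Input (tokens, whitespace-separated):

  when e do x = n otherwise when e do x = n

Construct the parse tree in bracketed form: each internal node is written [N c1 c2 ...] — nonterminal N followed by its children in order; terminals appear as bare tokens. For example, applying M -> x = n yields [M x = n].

[S [U when e do [M x = n] otherwise [U when e do [S [M x = n]]]]]

S
U
when e do M otherwise U
when e do x = n otherwise U
when e do x = n otherwise when e do S
when e do x = n otherwise when e do M
when e do x = n otherwise when e do x = n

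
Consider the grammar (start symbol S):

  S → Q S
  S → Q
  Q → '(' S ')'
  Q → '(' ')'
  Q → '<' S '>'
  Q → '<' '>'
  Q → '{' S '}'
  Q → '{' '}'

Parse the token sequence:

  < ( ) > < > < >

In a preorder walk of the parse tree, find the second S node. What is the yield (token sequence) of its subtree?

( )

[S [Q < [S [Q ( )]] >] [S [Q < >] [S [Q < >]]]]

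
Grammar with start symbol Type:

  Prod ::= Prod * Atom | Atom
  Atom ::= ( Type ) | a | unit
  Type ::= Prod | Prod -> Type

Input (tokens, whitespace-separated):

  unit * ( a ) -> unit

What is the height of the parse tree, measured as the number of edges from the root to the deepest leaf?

[Type [Prod [Prod [Atom unit]] * [Atom ( [Type [Prod [Atom a]]] )]] -> [Type [Prod [Atom unit]]]]

6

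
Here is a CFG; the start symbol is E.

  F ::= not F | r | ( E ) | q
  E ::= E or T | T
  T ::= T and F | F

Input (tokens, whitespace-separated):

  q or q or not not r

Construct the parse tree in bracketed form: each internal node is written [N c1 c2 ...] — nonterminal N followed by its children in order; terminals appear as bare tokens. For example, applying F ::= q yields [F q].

[E [E [E [T [F q]]] or [T [F q]]] or [T [F not [F not [F r]]]]]

E
E or T
E or T or T
T or T or T
F or T or T
q or T or T
q or F or T
q or q or T
q or q or F
q or q or not F
q or q or not not F
q or q or not not r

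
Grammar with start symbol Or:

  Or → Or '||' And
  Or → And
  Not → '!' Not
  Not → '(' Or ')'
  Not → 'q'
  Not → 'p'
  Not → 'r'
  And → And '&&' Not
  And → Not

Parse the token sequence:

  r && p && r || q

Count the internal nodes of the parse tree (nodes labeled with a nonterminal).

[Or [Or [And [And [And [Not r]] && [Not p]] && [Not r]]] || [And [Not q]]]

10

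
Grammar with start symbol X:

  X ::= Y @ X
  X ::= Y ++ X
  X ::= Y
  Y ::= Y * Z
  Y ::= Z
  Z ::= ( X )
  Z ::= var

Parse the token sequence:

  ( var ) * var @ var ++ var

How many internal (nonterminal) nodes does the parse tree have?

[X [Y [Y [Z ( [X [Y [Z var]]] )]] * [Z var]] @ [X [Y [Z var]] ++ [X [Y [Z var]]]]]

14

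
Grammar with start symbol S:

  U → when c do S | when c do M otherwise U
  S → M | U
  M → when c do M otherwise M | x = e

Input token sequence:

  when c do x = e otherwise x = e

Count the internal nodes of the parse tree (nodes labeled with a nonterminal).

[S [M when c do [M x = e] otherwise [M x = e]]]

4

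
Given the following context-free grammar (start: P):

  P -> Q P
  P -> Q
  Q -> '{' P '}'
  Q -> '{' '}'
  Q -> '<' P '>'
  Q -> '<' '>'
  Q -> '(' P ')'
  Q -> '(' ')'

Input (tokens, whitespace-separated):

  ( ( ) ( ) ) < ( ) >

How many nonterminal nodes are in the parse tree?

[P [Q ( [P [Q ( )] [P [Q ( )]]] )] [P [Q < [P [Q ( )]] >]]]

10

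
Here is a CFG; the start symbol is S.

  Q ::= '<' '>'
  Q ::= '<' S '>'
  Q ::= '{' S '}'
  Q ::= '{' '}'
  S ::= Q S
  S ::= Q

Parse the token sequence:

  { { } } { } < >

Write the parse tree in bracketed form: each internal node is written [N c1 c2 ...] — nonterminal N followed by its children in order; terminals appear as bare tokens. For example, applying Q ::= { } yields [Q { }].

S
Q S
{ S } S
{ Q } S
{ { } } S
{ { } } Q S
{ { } } { } S
{ { } } { } Q
{ { } } { } < >

[S [Q { [S [Q { }]] }] [S [Q { }] [S [Q < >]]]]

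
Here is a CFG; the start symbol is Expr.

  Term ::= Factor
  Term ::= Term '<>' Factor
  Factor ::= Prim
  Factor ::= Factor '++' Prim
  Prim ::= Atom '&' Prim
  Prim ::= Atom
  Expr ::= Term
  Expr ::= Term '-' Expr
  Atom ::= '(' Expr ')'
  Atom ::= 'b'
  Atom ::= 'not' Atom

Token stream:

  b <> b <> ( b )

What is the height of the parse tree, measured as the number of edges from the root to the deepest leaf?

10

[Expr [Term [Term [Term [Factor [Prim [Atom b]]]] <> [Factor [Prim [Atom b]]]] <> [Factor [Prim [Atom ( [Expr [Term [Factor [Prim [Atom b]]]]] )]]]]]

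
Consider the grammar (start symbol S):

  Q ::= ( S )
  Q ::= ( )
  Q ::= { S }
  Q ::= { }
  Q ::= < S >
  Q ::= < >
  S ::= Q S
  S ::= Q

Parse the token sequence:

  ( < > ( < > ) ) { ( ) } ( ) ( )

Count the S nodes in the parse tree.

8

[S [Q ( [S [Q < >] [S [Q ( [S [Q < >]] )]]] )] [S [Q { [S [Q ( )]] }] [S [Q ( )] [S [Q ( )]]]]]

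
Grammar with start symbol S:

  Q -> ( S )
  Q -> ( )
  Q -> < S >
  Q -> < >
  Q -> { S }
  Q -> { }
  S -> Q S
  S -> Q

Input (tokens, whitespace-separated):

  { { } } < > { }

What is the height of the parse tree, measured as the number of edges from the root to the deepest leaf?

[S [Q { [S [Q { }]] }] [S [Q < >] [S [Q { }]]]]

4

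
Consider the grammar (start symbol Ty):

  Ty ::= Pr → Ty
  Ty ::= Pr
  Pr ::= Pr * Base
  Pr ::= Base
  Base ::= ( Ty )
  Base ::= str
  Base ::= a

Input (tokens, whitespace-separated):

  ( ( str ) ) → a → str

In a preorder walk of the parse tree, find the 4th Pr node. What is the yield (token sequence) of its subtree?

[Ty [Pr [Base ( [Ty [Pr [Base ( [Ty [Pr [Base str]]] )]]] )]] → [Ty [Pr [Base a]] → [Ty [Pr [Base str]]]]]

a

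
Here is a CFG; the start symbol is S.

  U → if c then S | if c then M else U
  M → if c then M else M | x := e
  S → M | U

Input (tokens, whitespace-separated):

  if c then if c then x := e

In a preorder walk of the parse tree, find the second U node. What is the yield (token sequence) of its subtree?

if c then x := e

[S [U if c then [S [U if c then [S [M x := e]]]]]]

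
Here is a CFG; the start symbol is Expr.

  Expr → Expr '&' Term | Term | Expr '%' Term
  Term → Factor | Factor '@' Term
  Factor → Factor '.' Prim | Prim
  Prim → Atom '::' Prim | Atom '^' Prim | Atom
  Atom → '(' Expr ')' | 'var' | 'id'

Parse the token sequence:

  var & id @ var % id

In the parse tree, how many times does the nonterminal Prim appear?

4

[Expr [Expr [Expr [Term [Factor [Prim [Atom var]]]]] & [Term [Factor [Prim [Atom id]]] @ [Term [Factor [Prim [Atom var]]]]]] % [Term [Factor [Prim [Atom id]]]]]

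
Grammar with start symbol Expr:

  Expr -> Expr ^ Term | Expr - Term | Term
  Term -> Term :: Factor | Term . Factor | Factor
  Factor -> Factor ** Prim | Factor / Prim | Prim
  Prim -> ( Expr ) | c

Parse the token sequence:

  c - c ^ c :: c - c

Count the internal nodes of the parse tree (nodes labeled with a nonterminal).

[Expr [Expr [Expr [Expr [Term [Factor [Prim c]]]] - [Term [Factor [Prim c]]]] ^ [Term [Term [Factor [Prim c]]] :: [Factor [Prim c]]]] - [Term [Factor [Prim c]]]]

19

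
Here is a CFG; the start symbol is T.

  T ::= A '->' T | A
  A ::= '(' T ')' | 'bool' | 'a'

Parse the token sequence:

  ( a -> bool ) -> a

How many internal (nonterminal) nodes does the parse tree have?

8

[T [A ( [T [A a] -> [T [A bool]]] )] -> [T [A a]]]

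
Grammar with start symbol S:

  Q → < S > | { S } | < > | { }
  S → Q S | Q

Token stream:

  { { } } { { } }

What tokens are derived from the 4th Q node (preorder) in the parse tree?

[S [Q { [S [Q { }]] }] [S [Q { [S [Q { }]] }]]]

{ }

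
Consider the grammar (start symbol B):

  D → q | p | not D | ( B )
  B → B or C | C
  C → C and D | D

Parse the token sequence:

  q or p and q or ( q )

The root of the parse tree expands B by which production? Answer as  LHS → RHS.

B → B or C

[B [B [B [C [D q]]] or [C [C [D p]] and [D q]]] or [C [D ( [B [C [D q]]] )]]]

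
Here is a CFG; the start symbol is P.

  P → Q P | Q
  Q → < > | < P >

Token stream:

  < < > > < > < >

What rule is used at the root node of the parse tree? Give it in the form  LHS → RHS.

P → Q P

[P [Q < [P [Q < >]] >] [P [Q < >] [P [Q < >]]]]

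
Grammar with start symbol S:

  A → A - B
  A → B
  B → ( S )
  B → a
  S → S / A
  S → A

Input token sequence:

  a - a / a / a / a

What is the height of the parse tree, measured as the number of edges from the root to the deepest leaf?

[S [S [S [S [A [A [B a]] - [B a]]] / [A [B a]]] / [A [B a]]] / [A [B a]]]

7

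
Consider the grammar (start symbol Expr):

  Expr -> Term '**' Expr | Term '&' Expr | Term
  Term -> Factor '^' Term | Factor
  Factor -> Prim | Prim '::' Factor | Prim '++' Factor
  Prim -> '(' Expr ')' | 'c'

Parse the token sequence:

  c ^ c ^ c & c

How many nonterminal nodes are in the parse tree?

[Expr [Term [Factor [Prim c]] ^ [Term [Factor [Prim c]] ^ [Term [Factor [Prim c]]]]] & [Expr [Term [Factor [Prim c]]]]]

14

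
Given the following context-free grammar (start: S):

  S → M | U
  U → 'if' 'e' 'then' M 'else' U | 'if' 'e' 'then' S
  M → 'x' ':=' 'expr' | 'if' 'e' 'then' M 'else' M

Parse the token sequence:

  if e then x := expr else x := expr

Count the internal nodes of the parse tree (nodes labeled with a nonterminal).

[S [M if e then [M x := expr] else [M x := expr]]]

4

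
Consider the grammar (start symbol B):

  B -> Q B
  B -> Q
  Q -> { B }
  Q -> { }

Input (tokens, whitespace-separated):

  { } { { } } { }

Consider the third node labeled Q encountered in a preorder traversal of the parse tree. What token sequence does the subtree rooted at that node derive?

{ }

[B [Q { }] [B [Q { [B [Q { }]] }] [B [Q { }]]]]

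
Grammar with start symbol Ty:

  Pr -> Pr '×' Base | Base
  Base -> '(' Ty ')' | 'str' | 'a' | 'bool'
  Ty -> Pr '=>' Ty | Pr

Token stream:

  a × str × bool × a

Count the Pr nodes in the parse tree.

4

[Ty [Pr [Pr [Pr [Pr [Base a]] × [Base str]] × [Base bool]] × [Base a]]]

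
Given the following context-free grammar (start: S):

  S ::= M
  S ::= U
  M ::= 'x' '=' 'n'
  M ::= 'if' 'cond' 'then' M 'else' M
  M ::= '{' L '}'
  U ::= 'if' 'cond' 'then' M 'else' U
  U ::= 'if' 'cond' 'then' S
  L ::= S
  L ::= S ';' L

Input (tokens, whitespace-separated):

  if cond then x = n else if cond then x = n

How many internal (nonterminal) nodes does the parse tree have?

6

[S [U if cond then [M x = n] else [U if cond then [S [M x = n]]]]]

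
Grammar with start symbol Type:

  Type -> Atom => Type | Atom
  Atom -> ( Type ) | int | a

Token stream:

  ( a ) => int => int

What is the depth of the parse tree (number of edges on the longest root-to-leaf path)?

[Type [Atom ( [Type [Atom a]] )] => [Type [Atom int] => [Type [Atom int]]]]

4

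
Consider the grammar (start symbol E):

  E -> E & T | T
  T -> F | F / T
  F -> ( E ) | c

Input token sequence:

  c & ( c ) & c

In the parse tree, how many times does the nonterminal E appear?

[E [E [E [T [F c]]] & [T [F ( [E [T [F c]]] )]]] & [T [F c]]]

4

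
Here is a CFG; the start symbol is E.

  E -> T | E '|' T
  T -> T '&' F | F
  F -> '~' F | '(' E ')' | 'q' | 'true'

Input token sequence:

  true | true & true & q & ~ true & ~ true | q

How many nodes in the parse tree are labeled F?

9

[E [E [E [T [F true]]] | [T [T [T [T [T [F true]] & [F true]] & [F q]] & [F ~ [F true]]] & [F ~ [F true]]]] | [T [F q]]]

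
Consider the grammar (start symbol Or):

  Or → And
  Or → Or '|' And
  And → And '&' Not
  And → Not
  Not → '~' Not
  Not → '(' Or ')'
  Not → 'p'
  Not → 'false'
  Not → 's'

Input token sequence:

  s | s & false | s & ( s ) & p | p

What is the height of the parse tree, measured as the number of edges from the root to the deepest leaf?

[Or [Or [Or [Or [And [Not s]]] | [And [And [Not s]] & [Not false]]] | [And [And [And [Not s]] & [Not ( [Or [And [Not s]]] )]] & [Not p]]] | [And [Not p]]]

8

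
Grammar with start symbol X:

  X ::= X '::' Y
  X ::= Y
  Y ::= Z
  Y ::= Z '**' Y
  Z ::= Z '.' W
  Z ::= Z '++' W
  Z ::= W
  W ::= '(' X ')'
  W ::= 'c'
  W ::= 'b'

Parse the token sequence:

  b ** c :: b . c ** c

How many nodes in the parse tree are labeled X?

2

[X [X [Y [Z [W b]] ** [Y [Z [W c]]]]] :: [Y [Z [Z [W b]] . [W c]] ** [Y [Z [W c]]]]]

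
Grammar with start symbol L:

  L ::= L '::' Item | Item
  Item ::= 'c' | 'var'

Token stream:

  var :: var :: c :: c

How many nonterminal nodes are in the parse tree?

8

[L [L [L [L [Item var]] :: [Item var]] :: [Item c]] :: [Item c]]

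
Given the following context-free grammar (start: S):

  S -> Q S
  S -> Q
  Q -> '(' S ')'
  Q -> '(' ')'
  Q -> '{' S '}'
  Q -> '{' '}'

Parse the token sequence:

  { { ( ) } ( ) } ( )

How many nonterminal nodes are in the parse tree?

[S [Q { [S [Q { [S [Q ( )]] }] [S [Q ( )]]] }] [S [Q ( )]]]

10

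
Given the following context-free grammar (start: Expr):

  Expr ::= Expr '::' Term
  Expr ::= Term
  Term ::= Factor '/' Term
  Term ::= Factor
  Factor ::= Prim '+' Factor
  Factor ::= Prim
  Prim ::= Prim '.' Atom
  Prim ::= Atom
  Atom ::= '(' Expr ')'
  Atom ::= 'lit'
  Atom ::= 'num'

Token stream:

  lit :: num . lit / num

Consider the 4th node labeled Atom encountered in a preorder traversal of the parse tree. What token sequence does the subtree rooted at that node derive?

[Expr [Expr [Term [Factor [Prim [Atom lit]]]]] :: [Term [Factor [Prim [Prim [Atom num]] . [Atom lit]]] / [Term [Factor [Prim [Atom num]]]]]]

num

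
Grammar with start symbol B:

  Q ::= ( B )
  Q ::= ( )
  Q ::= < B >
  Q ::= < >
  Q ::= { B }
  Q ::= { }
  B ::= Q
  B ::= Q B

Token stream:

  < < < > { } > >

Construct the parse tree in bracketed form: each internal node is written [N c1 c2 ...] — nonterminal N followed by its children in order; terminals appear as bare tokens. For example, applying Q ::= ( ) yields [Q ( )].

[B [Q < [B [Q < [B [Q < >] [B [Q { }]]] >]] >]]

B
Q
< B >
< Q >
< < B > >
< < Q B > >
< < < > B > >
< < < > Q > >
< < < > { } > >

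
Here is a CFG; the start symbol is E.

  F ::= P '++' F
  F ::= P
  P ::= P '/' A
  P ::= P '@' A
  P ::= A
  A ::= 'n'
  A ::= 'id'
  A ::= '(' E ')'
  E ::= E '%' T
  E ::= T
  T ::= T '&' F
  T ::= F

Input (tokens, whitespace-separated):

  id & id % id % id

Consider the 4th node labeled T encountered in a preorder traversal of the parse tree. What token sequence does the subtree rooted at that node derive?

[E [E [E [T [T [F [P [A id]]]] & [F [P [A id]]]]] % [T [F [P [A id]]]]] % [T [F [P [A id]]]]]

id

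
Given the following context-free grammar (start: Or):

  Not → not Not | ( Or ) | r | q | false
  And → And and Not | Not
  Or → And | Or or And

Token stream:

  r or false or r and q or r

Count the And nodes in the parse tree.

5

[Or [Or [Or [Or [And [Not r]]] or [And [Not false]]] or [And [And [Not r]] and [Not q]]] or [And [Not r]]]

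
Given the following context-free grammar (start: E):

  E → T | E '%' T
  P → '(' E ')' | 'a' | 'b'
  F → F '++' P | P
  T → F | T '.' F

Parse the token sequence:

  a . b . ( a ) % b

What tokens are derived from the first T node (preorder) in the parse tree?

[E [E [T [T [T [F [P a]]] . [F [P b]]] . [F [P ( [E [T [F [P a]]]] )]]]] % [T [F [P b]]]]

a . b . ( a )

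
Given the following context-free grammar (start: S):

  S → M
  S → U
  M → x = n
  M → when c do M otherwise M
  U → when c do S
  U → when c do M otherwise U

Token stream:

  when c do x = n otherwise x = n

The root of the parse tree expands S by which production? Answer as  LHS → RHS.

S → M

[S [M when c do [M x = n] otherwise [M x = n]]]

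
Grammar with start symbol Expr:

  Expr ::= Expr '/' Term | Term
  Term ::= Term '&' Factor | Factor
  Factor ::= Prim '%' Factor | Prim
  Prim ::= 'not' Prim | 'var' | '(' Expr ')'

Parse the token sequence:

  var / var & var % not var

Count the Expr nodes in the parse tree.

2

[Expr [Expr [Term [Factor [Prim var]]]] / [Term [Term [Factor [Prim var]]] & [Factor [Prim var] % [Factor [Prim not [Prim var]]]]]]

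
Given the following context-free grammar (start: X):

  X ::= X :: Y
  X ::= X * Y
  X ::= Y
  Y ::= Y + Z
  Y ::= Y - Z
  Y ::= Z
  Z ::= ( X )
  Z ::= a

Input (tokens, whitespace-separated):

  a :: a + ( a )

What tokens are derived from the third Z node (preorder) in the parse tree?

( a )

[X [X [Y [Z a]]] :: [Y [Y [Z a]] + [Z ( [X [Y [Z a]]] )]]]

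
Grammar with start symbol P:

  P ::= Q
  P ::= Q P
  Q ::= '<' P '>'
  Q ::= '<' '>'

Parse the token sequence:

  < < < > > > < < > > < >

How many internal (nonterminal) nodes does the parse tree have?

12

[P [Q < [P [Q < [P [Q < >]] >]] >] [P [Q < [P [Q < >]] >] [P [Q < >]]]]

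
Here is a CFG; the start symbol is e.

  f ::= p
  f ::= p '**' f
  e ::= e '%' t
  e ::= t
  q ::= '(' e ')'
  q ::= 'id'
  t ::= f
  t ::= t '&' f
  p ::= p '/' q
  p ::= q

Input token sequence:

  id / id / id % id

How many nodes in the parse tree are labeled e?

2

[e [e [t [f [p [p [p [q id]] / [q id]] / [q id]]]]] % [t [f [p [q id]]]]]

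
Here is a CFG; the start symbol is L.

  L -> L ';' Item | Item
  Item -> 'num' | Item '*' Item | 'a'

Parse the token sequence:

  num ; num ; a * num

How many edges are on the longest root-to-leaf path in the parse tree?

[L [L [L [Item num]] ; [Item num]] ; [Item [Item a] * [Item num]]]

4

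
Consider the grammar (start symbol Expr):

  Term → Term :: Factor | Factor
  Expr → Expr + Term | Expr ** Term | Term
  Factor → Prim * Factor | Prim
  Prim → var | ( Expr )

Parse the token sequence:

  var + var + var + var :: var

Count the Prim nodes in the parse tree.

5

[Expr [Expr [Expr [Expr [Term [Factor [Prim var]]]] + [Term [Factor [Prim var]]]] + [Term [Factor [Prim var]]]] + [Term [Term [Factor [Prim var]]] :: [Factor [Prim var]]]]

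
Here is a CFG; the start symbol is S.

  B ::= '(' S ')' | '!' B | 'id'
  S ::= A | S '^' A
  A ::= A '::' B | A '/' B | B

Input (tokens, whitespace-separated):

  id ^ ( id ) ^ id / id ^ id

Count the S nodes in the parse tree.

5

[S [S [S [S [A [B id]]] ^ [A [B ( [S [A [B id]]] )]]] ^ [A [A [B id]] / [B id]]] ^ [A [B id]]]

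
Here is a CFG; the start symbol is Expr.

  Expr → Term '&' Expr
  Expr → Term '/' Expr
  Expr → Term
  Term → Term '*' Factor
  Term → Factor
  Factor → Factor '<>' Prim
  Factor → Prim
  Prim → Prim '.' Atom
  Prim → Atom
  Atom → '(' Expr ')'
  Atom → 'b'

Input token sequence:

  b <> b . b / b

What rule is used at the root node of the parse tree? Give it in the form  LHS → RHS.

[Expr [Term [Factor [Factor [Prim [Atom b]]] <> [Prim [Prim [Atom b]] . [Atom b]]]] / [Expr [Term [Factor [Prim [Atom b]]]]]]

Expr → Term '/' Expr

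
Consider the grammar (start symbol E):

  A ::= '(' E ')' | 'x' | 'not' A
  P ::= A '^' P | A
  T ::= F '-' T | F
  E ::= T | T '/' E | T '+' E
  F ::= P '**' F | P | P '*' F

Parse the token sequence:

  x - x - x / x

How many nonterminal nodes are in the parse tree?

[E [T [F [P [A x]]] - [T [F [P [A x]]] - [T [F [P [A x]]]]]] / [E [T [F [P [A x]]]]]]

18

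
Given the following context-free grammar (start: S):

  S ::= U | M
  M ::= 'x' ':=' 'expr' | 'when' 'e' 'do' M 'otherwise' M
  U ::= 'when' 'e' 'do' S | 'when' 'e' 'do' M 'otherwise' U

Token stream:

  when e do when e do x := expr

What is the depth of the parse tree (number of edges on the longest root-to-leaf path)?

[S [U when e do [S [U when e do [S [M x := expr]]]]]]

6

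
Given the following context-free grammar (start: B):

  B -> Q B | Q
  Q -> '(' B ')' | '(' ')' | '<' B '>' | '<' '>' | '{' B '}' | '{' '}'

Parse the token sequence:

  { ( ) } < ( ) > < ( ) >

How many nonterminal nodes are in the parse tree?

[B [Q { [B [Q ( )]] }] [B [Q < [B [Q ( )]] >] [B [Q < [B [Q ( )]] >]]]]

12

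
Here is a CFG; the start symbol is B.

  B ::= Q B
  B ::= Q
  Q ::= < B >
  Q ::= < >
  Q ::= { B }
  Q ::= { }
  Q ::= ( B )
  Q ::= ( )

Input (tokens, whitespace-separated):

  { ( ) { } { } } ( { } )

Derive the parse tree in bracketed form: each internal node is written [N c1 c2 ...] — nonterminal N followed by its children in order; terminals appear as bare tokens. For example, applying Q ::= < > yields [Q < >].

[B [Q { [B [Q ( )] [B [Q { }] [B [Q { }]]]] }] [B [Q ( [B [Q { }]] )]]]

B
Q B
{ B } B
{ Q B } B
{ ( ) B } B
{ ( ) Q B } B
{ ( ) { } B } B
{ ( ) { } Q } B
{ ( ) { } { } } B
{ ( ) { } { } } Q
{ ( ) { } { } } ( B )
{ ( ) { } { } } ( Q )
{ ( ) { } { } } ( { } )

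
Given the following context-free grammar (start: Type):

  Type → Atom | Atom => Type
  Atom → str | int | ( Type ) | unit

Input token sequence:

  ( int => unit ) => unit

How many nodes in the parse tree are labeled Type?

4

[Type [Atom ( [Type [Atom int] => [Type [Atom unit]]] )] => [Type [Atom unit]]]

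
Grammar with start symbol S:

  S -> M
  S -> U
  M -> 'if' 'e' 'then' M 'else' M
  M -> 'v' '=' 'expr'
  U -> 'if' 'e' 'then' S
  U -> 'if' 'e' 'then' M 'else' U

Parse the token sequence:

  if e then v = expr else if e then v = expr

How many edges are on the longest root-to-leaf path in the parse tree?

[S [U if e then [M v = expr] else [U if e then [S [M v = expr]]]]]

5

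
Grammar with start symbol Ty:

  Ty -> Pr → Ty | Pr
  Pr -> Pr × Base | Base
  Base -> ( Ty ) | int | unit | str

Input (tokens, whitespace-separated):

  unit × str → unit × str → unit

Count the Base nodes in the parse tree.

5

[Ty [Pr [Pr [Base unit]] × [Base str]] → [Ty [Pr [Pr [Base unit]] × [Base str]] → [Ty [Pr [Base unit]]]]]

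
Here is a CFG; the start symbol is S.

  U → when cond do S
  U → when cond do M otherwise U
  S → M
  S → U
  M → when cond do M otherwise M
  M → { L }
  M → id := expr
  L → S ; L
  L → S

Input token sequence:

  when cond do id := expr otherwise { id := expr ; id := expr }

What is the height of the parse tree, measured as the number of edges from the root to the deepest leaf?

7

[S [M when cond do [M id := expr] otherwise [M { [L [S [M id := expr]] ; [L [S [M id := expr]]]] }]]]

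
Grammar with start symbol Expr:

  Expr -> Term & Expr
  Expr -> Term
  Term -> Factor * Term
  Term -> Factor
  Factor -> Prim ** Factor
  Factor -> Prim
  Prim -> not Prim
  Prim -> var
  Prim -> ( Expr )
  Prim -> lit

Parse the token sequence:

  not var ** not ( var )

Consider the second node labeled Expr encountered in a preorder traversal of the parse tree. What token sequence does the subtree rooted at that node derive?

[Expr [Term [Factor [Prim not [Prim var]] ** [Factor [Prim not [Prim ( [Expr [Term [Factor [Prim var]]]] )]]]]]]

var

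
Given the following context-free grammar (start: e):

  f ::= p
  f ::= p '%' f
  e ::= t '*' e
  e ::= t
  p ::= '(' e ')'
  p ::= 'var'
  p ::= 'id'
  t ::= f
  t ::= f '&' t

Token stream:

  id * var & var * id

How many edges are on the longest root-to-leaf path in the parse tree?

[e [t [f [p id]]] * [e [t [f [p var]] & [t [f [p var]]]] * [e [t [f [p id]]]]]]

6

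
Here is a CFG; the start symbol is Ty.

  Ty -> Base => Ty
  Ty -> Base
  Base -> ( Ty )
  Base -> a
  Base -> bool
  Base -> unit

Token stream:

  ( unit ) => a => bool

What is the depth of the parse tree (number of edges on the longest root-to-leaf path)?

[Ty [Base ( [Ty [Base unit]] )] => [Ty [Base a] => [Ty [Base bool]]]]

4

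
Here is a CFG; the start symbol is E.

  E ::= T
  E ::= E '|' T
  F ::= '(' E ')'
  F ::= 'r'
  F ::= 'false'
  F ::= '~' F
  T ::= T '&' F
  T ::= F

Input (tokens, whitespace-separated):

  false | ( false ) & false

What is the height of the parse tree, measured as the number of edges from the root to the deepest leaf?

7

[E [E [T [F false]]] | [T [T [F ( [E [T [F false]]] )]] & [F false]]]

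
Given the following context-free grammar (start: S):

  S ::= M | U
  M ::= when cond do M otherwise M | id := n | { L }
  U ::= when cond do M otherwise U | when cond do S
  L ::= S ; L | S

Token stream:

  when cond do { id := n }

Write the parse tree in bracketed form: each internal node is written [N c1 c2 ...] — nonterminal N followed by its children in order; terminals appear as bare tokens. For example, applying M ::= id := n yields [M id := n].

[S [U when cond do [S [M { [L [S [M id := n]]] }]]]]

S
U
when cond do S
when cond do M
when cond do { L }
when cond do { S }
when cond do { M }
when cond do { id := n }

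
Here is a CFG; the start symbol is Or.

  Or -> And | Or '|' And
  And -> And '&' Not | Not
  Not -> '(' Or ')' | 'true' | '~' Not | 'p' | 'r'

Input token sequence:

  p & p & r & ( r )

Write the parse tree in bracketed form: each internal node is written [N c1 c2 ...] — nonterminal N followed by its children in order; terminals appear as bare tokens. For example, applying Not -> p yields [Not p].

Or
And
And & Not
And & Not & Not
And & Not & Not & Not
Not & Not & Not & Not
p & Not & Not & Not
p & p & Not & Not
p & p & r & Not
p & p & r & ( Or )
p & p & r & ( And )
p & p & r & ( Not )
p & p & r & ( r )

[Or [And [And [And [And [Not p]] & [Not p]] & [Not r]] & [Not ( [Or [And [Not r]]] )]]]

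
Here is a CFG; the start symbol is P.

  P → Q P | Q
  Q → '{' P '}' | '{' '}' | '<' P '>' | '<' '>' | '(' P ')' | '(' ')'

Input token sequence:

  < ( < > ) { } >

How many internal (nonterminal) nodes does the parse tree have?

8

[P [Q < [P [Q ( [P [Q < >]] )] [P [Q { }]]] >]]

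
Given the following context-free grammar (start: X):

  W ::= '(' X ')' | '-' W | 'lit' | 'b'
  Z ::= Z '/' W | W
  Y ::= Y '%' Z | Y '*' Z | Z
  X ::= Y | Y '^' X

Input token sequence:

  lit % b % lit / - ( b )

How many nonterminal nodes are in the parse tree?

17

[X [Y [Y [Y [Z [W lit]]] % [Z [W b]]] % [Z [Z [W lit]] / [W - [W ( [X [Y [Z [W b]]]] )]]]]]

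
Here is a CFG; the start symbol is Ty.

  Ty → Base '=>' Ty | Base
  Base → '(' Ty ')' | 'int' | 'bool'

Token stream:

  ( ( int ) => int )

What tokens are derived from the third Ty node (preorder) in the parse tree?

[Ty [Base ( [Ty [Base ( [Ty [Base int]] )] => [Ty [Base int]]] )]]

int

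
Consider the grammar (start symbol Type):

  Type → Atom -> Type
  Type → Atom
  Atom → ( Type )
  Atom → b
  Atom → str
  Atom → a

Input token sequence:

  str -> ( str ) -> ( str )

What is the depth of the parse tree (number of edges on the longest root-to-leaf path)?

6

[Type [Atom str] -> [Type [Atom ( [Type [Atom str]] )] -> [Type [Atom ( [Type [Atom str]] )]]]]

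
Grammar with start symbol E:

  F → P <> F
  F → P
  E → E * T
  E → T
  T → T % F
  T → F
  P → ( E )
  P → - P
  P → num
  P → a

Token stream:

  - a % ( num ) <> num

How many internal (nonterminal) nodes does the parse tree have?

14

[E [T [T [F [P - [P a]]]] % [F [P ( [E [T [F [P num]]]] )] <> [F [P num]]]]]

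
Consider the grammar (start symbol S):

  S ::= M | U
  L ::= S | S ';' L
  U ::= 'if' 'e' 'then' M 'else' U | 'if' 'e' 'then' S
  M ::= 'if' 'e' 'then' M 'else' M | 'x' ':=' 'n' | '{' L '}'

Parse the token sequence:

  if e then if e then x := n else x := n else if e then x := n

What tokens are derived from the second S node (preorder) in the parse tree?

x := n

[S [U if e then [M if e then [M x := n] else [M x := n]] else [U if e then [S [M x := n]]]]]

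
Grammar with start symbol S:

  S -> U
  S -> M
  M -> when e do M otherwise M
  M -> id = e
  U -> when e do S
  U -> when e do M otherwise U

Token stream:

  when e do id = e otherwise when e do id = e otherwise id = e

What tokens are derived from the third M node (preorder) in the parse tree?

when e do id = e otherwise id = e

[S [M when e do [M id = e] otherwise [M when e do [M id = e] otherwise [M id = e]]]]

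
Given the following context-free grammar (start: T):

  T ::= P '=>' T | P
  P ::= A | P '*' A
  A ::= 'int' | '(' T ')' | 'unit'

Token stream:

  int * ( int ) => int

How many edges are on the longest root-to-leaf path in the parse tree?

6

[T [P [P [A int]] * [A ( [T [P [A int]]] )]] => [T [P [A int]]]]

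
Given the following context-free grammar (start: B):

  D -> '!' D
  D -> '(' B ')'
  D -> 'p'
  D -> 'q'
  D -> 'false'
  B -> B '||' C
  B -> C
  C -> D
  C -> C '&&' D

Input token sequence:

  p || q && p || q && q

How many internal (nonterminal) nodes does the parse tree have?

[B [B [B [C [D p]]] || [C [C [D q]] && [D p]]] || [C [C [D q]] && [D q]]]

13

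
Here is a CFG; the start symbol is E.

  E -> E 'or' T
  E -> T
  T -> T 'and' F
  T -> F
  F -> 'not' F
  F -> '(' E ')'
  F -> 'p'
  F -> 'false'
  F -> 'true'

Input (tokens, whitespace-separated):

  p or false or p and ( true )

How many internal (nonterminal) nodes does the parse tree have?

14

[E [E [E [T [F p]]] or [T [F false]]] or [T [T [F p]] and [F ( [E [T [F true]]] )]]]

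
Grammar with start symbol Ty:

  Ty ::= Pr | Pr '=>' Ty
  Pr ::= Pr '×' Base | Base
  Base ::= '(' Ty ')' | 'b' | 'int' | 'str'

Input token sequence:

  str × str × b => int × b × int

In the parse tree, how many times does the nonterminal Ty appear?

[Ty [Pr [Pr [Pr [Base str]] × [Base str]] × [Base b]] => [Ty [Pr [Pr [Pr [Base int]] × [Base b]] × [Base int]]]]

2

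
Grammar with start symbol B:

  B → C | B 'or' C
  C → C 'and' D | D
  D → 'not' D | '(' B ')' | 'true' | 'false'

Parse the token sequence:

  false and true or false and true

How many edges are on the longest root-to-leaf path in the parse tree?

[B [B [C [C [D false]] and [D true]]] or [C [C [D false]] and [D true]]]

5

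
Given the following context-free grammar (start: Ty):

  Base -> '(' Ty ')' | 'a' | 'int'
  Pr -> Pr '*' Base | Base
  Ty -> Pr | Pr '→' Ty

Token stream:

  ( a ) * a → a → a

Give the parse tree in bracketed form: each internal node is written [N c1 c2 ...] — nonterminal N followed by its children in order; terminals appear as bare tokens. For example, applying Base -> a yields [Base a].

[Ty [Pr [Pr [Base ( [Ty [Pr [Base a]]] )]] * [Base a]] → [Ty [Pr [Base a]] → [Ty [Pr [Base a]]]]]

Ty
Pr → Ty
Pr * Base → Ty
Base * Base → Ty
( Ty ) * Base → Ty
( Pr ) * Base → Ty
( Base ) * Base → Ty
( a ) * Base → Ty
( a ) * a → Ty
( a ) * a → Pr → Ty
( a ) * a → Base → Ty
( a ) * a → a → Ty
( a ) * a → a → Pr
( a ) * a → a → Base
( a ) * a → a → a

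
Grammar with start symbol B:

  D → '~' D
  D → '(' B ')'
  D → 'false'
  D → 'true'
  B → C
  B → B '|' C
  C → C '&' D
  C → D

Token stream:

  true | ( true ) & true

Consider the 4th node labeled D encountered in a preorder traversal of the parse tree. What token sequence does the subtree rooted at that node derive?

[B [B [C [D true]]] | [C [C [D ( [B [C [D true]]] )]] & [D true]]]

true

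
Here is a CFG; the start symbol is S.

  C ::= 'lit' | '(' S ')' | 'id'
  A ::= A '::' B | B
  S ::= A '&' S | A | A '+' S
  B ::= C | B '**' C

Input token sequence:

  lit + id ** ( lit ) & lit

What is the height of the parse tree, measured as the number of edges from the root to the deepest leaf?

9

[S [A [B [C lit]]] + [S [A [B [B [C id]] ** [C ( [S [A [B [C lit]]]] )]]] & [S [A [B [C lit]]]]]]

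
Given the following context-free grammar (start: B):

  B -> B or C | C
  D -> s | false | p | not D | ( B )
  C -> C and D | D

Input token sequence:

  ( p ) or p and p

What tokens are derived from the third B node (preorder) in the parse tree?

[B [B [C [D ( [B [C [D p]]] )]]] or [C [C [D p]] and [D p]]]

p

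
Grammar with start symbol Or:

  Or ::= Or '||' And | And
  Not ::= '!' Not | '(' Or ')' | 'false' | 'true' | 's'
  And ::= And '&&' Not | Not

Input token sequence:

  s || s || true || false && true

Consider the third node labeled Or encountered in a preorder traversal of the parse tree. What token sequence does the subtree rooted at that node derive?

s || s

[Or [Or [Or [Or [And [Not s]]] || [And [Not s]]] || [And [Not true]]] || [And [And [Not false]] && [Not true]]]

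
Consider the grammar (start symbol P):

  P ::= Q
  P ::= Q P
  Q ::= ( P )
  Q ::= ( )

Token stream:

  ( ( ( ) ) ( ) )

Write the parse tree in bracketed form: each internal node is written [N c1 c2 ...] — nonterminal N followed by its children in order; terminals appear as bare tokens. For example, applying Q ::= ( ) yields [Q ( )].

P
Q
( P )
( Q P )
( ( P ) P )
( ( Q ) P )
( ( ( ) ) P )
( ( ( ) ) Q )
( ( ( ) ) ( ) )

[P [Q ( [P [Q ( [P [Q ( )]] )] [P [Q ( )]]] )]]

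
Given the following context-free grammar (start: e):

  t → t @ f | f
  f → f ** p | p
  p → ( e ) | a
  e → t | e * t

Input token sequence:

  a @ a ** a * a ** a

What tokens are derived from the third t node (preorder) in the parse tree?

a ** a

[e [e [t [t [f [p a]]] @ [f [f [p a]] ** [p a]]]] * [t [f [f [p a]] ** [p a]]]]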